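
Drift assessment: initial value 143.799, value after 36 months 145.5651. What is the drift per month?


rate = (v2 - v1) / months
= (145.5651 - 143.799) / 36
= 1.7661 / 36
= 0.0491

0.0491


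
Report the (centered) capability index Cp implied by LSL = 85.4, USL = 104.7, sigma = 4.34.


Cp = (USL - LSL) / (6 * sigma)
= (104.7 - 85.4) / (6 * 4.34)
= 19.3000 / 26.0400
= 0.7412

0.7412


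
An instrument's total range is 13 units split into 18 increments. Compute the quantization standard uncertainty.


resolution = range / divisions
resolution = 13 / 18 = 0.72222222
u_res = resolution / (2*sqrt(3))
u_res = 0.72222222 / 3.4641016
u_res = 0.2085

0.2085


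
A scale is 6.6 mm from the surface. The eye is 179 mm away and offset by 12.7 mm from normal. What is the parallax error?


error = h * offset / d
= 6.6 * 12.7 / 179
= 0.4683

0.4683


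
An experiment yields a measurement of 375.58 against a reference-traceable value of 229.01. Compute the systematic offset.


Systematic error = measured - true
= 375.58 - 229.01
= 146.5700

146.5700


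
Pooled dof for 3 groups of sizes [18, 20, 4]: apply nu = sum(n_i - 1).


nu = sum_i (n_i - 1)
nu = ((18 - 1) + (20 - 1) + (4 - 1))
nu = 17 + 19 + 3
nu = 39

39


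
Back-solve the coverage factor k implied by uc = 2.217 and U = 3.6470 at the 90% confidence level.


k = U / uc
k = 3.6470 / 2.217
k = 1.645

1.645


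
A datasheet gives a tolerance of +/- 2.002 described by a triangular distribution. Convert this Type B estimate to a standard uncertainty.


u_B = half_width / sqrt(6)
u_B = 2.002 / 2.4494897
u_B = 0.8173

0.8173


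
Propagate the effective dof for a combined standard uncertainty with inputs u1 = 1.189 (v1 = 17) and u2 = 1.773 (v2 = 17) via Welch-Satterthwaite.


uc = sqrt(u1^2 + u2^2) = sqrt(1.189^2 + 1.773^2) = 2.1347717
v_eff = uc^4 / (u1^4/v1 + u2^4/v2)
= 2.1347717^4 / (1.189^4/17 + 1.773^4/17)
= 20.768529 / 0.69884598
v_eff = 29.7183

29.7183


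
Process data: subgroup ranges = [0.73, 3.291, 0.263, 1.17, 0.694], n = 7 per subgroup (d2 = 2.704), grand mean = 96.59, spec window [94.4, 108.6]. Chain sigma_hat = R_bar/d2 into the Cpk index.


R_bar = (0.73 + 3.291 + 0.263 + 1.17 + 0.694) / 5 = 1.2296
sigma = R_bar / d2 = 1.2296 / 2.704 = 0.45473373
Cp = (USL - LSL)/(6*sigma) = (108.6 - 94.4)/(6*0.45473373) = 5.2045
Cpu = (108.6 - 96.59)/(3*0.45473373) = 8.8037
Cpl = (96.59 - 94.4)/(3*0.45473373) = 1.6053
Cpk = min(Cpu, Cpl) = 1.6053

1.6053


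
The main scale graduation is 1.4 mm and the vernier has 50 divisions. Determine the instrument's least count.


LC = MSD / n_div
= 1.4 / 50
= 0.0280

0.0280


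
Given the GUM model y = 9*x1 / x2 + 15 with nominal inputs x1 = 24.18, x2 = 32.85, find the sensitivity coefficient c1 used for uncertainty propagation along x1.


y = 9*x1 / x2 + 15
dy/dx1 = 9/x2
Evaluate at x2 = 32.85: c1 = 9 / 32.85
c1 = 0.2740

0.2740


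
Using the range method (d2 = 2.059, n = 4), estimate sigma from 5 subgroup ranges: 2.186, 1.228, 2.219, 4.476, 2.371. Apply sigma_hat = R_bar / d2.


R_bar = (2.186 + 1.228 + 2.219 + 4.476 + 2.371) / 5
R_bar = 12.48 / 5 = 2.496
sigma_hat = R_bar / d2 = 2.496 / 2.059 = 1.2122

1.2122


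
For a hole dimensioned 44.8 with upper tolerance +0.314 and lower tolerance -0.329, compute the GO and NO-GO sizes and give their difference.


GO = nominal - lower_tol (smallest hole = maximum material condition)
GO = 44.8 - 0.329 = 44.471
NO-GO = nominal + upper_tol (largest hole = least material condition)
NO-GO = 44.8 + 0.314 = 45.114
spread = NO-GO - GO = 45.114 - 44.471 = 0.6430

0.6430


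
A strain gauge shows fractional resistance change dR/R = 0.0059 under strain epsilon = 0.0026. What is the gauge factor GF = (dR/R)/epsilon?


GF = (dR/R) / epsilon
= 0.0059 / 0.0026
= 2.2692

2.2692


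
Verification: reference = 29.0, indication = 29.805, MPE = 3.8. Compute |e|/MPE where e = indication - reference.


e = indication - reference = 29.805 - 29.0 = 0.8050
|e| = 0.8050
ratio = |e| / MPE = 0.8050 / 3.8
ratio = 0.2118

0.2118


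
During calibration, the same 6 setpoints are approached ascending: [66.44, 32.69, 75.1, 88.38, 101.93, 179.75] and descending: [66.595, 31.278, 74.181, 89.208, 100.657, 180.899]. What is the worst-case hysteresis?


|66.44 - 66.595| = 0.1550
|32.69 - 31.278| = 1.4120
|75.1 - 74.181| = 0.9190
|88.38 - 89.208| = 0.8280
|101.93 - 100.657| = 1.2730
|179.75 - 180.899| = 1.1490
hysteresis = max(diffs) = 1.4120

1.4120


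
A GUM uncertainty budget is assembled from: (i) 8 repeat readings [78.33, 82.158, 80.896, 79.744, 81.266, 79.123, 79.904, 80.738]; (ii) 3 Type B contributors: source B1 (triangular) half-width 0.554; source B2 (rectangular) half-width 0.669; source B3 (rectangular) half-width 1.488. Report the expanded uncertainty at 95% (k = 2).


mean = (78.33 + 82.158 + 80.896 + 79.744 + 81.266 + 79.123 + 79.904 + 80.738) / 8 = 80.269875
s = sqrt(sum((x - mean)^2)/(n-1)) = 1.2338847
u_A = s / sqrt(n) = 1.2338847 / sqrt(8) = 0.43624412
u_B1 = 0.554 / sqrt(6) = 0.22616955
u_B2 = 0.669 / sqrt(3) = 0.38624733
u_B3 = 1.488 / sqrt(3) = 0.8590972
uc = sqrt(0.43624412^2 + 0.22616955^2 + 0.38624733^2 + 0.8590972^2) = 1.0624013
U = k * uc = 2 * 1.0624013
U = 2.1248

2.1248


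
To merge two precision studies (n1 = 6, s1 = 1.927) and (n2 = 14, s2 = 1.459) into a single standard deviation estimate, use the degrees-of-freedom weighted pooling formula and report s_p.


s_p = sqrt(((n1-1)*s1^2 + (n2-1)*s2^2) / (n1+n2-2))
numerator = (6-1)*1.927^2 + (14-1)*1.459^2 = 18.566645 + 27.672853 = 46.239498
denominator = 6 + 14 - 2 = 18
s_p^2 = 46.239498 / 18 = 2.568861
s_p = sqrt(2.568861) = 1.6028

1.6028


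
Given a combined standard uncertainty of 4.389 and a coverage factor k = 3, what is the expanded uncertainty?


U = k * uc
U = 3 * 4.389
U = 13.1670

13.1670


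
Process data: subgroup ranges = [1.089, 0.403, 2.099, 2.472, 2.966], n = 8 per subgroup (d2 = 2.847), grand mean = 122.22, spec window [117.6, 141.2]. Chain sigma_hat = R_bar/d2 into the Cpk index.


R_bar = (1.089 + 0.403 + 2.099 + 2.472 + 2.966) / 5 = 1.8058
sigma = R_bar / d2 = 1.8058 / 2.847 = 0.6342817
Cp = (USL - LSL)/(6*sigma) = (141.2 - 117.6)/(6*0.6342817) = 6.2012
Cpu = (141.2 - 122.22)/(3*0.6342817) = 9.9745
Cpl = (122.22 - 117.6)/(3*0.6342817) = 2.4279
Cpk = min(Cpu, Cpl) = 2.4279

2.4279


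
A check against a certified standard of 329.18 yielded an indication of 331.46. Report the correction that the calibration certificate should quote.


Correction = standard - reading
= 329.18 - 331.46
= -2.2800

-2.2800


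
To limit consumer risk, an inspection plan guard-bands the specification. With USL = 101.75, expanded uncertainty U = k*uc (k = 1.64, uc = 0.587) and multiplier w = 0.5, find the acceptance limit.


U = k * uc = 1.64 * 0.587 = 0.96268
guard band g = w * U = 0.5 * 0.96268 = 0.48134
AL = USL - g = 101.75 - 0.48134
AL = 101.2687

101.2687


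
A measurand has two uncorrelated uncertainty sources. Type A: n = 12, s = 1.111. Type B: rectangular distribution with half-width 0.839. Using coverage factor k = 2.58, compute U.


u_A = s / sqrt(n) = 1.111 / sqrt(12) = 0.32071807
u_B = half_width / sqrt(3) = 0.839 / sqrt(3) = 0.48439688
uc = sqrt(u_A^2 + u_B^2) = sqrt(0.32071807^2 + 0.48439688^2) = 0.58094786
U = k * uc = 2.58 * 0.58094786
U = 1.4988

1.4988


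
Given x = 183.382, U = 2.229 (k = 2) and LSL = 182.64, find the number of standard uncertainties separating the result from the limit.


u = U / k = 2.229 / 2 = 1.1145
margin = |LSL - x| = |182.64 - 183.382| = 0.742
z = margin / u = 0.742 / 1.1145
z = 0.6658

0.6658


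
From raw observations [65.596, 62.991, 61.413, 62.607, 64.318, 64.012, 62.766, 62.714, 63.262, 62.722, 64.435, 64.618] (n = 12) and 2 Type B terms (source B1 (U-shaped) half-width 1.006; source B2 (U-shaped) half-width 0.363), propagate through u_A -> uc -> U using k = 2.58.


mean = (65.596 + 62.991 + 61.413 + 62.607 + 64.318 + 64.012 + 62.766 + 62.714 + 63.262 + 62.722 + 64.435 + 64.618) / 12 = 63.4545
s = sqrt(sum((x - mean)^2)/(n-1)) = 1.1542163
u_A = s / sqrt(n) = 1.1542163 / sqrt(12) = 0.33319355
u_B1 = 1.006 / sqrt(2) = 0.71134942
u_B2 = 0.363 / sqrt(2) = 0.25667976
uc = sqrt(0.33319355^2 + 0.71134942^2 + 0.25667976^2) = 0.82639
U = k * uc = 2.58 * 0.82639
U = 2.1321

2.1321


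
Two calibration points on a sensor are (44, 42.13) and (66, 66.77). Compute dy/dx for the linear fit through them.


slope = (y2 - y1) / (x2 - x1)
= (66.77 - 42.13) / (66 - 44)
= 24.6400 / 22
= 1.1200

1.1200


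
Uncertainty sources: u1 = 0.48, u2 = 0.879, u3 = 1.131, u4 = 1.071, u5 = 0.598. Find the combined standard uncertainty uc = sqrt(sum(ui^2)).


uc = sqrt(0.48^2 + 0.879^2 + 1.131^2 + 1.071^2 + 0.598^2)
uc = sqrt(3.786847)
uc = 1.9460

1.9460


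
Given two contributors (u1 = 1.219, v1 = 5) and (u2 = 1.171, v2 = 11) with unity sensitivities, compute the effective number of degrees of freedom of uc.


uc = sqrt(u1^2 + u2^2) = sqrt(1.219^2 + 1.171^2) = 1.690326
v_eff = uc^4 / (u1^4/v1 + u2^4/v2)
= 1.690326^4 / (1.219^4/5 + 1.171^4/11)
= 8.1636032 / 0.61255255
v_eff = 13.3272

13.3272


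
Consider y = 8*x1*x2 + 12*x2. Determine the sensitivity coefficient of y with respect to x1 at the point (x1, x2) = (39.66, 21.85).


y = 8*x1*x2 + 12*x2
dy/dx1 = 8*x2
Evaluate at x2 = 21.85: c1 = 8 * 21.85
c1 = 174.8000

174.8000


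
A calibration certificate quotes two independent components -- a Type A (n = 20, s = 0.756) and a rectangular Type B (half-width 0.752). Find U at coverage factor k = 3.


u_A = s / sqrt(n) = 0.756 / sqrt(20) = 0.16904674
u_B = half_width / sqrt(3) = 0.752 / sqrt(3) = 0.4341674
uc = sqrt(u_A^2 + u_B^2) = sqrt(0.16904674^2 + 0.4341674^2) = 0.46591644
U = k * uc = 3 * 0.46591644
U = 1.3977

1.3977


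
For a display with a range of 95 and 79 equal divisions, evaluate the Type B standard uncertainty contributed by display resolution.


resolution = range / divisions
resolution = 95 / 79 = 1.2025316
u_res = resolution / (2*sqrt(3))
u_res = 1.2025316 / 3.4641016
u_res = 0.3471

0.3471


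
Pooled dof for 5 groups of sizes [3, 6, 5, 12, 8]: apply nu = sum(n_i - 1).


nu = sum_i (n_i - 1)
nu = ((3 - 1) + (6 - 1) + (5 - 1) + (12 - 1) + (8 - 1))
nu = 2 + 5 + 4 + 11 + 7
nu = 29

29


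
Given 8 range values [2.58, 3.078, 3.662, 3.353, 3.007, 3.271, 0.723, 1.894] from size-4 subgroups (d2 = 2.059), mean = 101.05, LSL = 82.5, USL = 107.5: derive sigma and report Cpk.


R_bar = (2.58 + 3.078 + 3.662 + 3.353 + 3.007 + 3.271 + 0.723 + 1.894) / 8 = 2.696
sigma = R_bar / d2 = 2.696 / 2.059 = 1.3093735
Cp = (USL - LSL)/(6*sigma) = (107.5 - 82.5)/(6*1.3093735) = 3.1822
Cpu = (107.5 - 101.05)/(3*1.3093735) = 1.6420
Cpl = (101.05 - 82.5)/(3*1.3093735) = 4.7224
Cpk = min(Cpu, Cpl) = 1.6420

1.6420


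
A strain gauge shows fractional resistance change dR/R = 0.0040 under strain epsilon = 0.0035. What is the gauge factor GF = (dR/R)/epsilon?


GF = (dR/R) / epsilon
= 0.0040 / 0.0035
= 1.1429

1.1429


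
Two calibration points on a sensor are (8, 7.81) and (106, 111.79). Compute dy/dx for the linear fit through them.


slope = (y2 - y1) / (x2 - x1)
= (111.79 - 7.81) / (106 - 8)
= 103.9800 / 98
= 1.0610

1.0610


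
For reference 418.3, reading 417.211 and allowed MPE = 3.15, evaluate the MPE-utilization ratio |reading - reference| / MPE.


e = indication - reference = 417.211 - 418.3 = -1.0890
|e| = 1.0890
ratio = |e| / MPE = 1.0890 / 3.15
ratio = 0.3457

0.3457


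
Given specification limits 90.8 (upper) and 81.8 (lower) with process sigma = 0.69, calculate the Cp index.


Cp = (USL - LSL) / (6 * sigma)
= (90.8 - 81.8) / (6 * 0.69)
= 9.0000 / 4.1400
= 2.1739

2.1739


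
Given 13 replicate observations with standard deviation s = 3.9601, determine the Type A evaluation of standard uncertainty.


u_A = s / sqrt(n)
u_A = 3.9601 / sqrt(13)
u_A = 3.9601 / 3.6055513
u_A = 1.0983

1.0983


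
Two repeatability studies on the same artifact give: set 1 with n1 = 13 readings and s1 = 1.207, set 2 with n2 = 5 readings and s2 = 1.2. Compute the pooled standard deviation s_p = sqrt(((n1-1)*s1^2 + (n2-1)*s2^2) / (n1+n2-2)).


s_p = sqrt(((n1-1)*s1^2 + (n2-1)*s2^2) / (n1+n2-2))
numerator = (13-1)*1.207^2 + (5-1)*1.2^2 = 17.482188 + 5.76 = 23.242188
denominator = 13 + 5 - 2 = 16
s_p^2 = 23.242188 / 16 = 1.4526367
s_p = sqrt(1.4526367) = 1.2053

1.2053


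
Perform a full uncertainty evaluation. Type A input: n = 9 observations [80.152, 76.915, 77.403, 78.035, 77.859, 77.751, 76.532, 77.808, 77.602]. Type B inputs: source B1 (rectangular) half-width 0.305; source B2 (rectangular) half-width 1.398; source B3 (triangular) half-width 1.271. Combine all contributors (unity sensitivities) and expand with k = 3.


mean = (80.152 + 76.915 + 77.403 + 78.035 + 77.859 + 77.751 + 76.532 + 77.808 + 77.602) / 9 = 77.78411111
s = sqrt(sum((x - mean)^2)/(n-1)) = 1.0111049
u_A = s / sqrt(n) = 1.0111049 / sqrt(9) = 0.33703497
u_B1 = 0.305 / sqrt(3) = 0.17609183
u_B2 = 1.398 / sqrt(3) = 0.80713568
u_B3 = 1.271 / sqrt(6) = 0.51888358
uc = sqrt(0.33703497^2 + 0.17609183^2 + 0.80713568^2 + 0.51888358^2) = 1.0321381
U = k * uc = 3 * 1.0321381
U = 3.0964

3.0964


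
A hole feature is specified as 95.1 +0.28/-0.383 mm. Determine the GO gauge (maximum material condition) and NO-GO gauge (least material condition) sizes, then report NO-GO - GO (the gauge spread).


GO = nominal - lower_tol (smallest hole = maximum material condition)
GO = 95.1 - 0.383 = 94.717
NO-GO = nominal + upper_tol (largest hole = least material condition)
NO-GO = 95.1 + 0.28 = 95.38
spread = NO-GO - GO = 95.38 - 94.717 = 0.6630

0.6630


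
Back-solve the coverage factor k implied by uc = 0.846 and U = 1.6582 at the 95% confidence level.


k = U / uc
k = 1.6582 / 0.846
k = 1.96

1.96


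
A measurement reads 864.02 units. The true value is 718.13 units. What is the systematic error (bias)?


Systematic error = measured - true
= 864.02 - 718.13
= 145.8900

145.8900


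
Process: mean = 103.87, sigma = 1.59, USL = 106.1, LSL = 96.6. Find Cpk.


Cpu = (USL - mean) / (3*sigma) = (106.1 - 103.87) / (3*1.59) = 0.4675
Cpl = (mean - LSL) / (3*sigma) = (103.87 - 96.6) / (3*1.59) = 1.5241
Cpk = min(Cpu, Cpl) = 0.4675

0.4675


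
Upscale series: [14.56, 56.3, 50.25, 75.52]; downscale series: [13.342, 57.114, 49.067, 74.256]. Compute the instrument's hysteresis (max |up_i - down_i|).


|14.56 - 13.342| = 1.2180
|56.3 - 57.114| = 0.8140
|50.25 - 49.067| = 1.1830
|75.52 - 74.256| = 1.2640
hysteresis = max(diffs) = 1.2640

1.2640


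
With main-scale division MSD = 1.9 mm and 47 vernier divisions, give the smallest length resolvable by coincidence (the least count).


LC = MSD / n_div
= 1.9 / 47
= 0.0404

0.0404


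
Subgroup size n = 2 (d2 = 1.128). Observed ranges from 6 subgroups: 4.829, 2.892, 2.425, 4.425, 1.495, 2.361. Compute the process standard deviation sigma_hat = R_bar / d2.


R_bar = (4.829 + 2.892 + 2.425 + 4.425 + 1.495 + 2.361) / 6
R_bar = 18.427 / 6 = 3.0711667
sigma_hat = R_bar / d2 = 3.0711667 / 1.128 = 2.7227

2.7227


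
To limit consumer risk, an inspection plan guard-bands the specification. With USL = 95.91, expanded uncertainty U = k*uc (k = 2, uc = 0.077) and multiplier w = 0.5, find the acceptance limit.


U = k * uc = 2 * 0.077 = 0.154
guard band g = w * U = 0.5 * 0.154 = 0.077
AL = USL - g = 95.91 - 0.077
AL = 95.8330

95.8330


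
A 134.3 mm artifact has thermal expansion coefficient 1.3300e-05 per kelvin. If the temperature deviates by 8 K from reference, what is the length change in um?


dL = L * alpha * dT
= 134.3 * 1.3300e-05 * 8
= 0.0142895 mm
dL_um = 0.0142895 * 1000 = 14.2895 um

14.2895


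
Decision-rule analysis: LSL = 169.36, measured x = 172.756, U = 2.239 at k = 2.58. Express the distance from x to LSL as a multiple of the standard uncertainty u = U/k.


u = U / k = 2.239 / 2.58 = 0.86782946
margin = |LSL - x| = |169.36 - 172.756| = 3.396
z = margin / u = 3.396 / 0.86782946
z = 3.9132

3.9132


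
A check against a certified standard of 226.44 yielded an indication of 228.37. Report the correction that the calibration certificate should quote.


Correction = standard - reading
= 226.44 - 228.37
= -1.9300

-1.9300


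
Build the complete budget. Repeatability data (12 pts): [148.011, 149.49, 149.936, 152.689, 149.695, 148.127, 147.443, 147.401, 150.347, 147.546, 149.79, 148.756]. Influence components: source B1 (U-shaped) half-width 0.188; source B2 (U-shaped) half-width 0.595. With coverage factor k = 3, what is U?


mean = (148.011 + 149.49 + 149.936 + 152.689 + 149.695 + 148.127 + 147.443 + 147.401 + 150.347 + 147.546 + 149.79 + 148.756) / 12 = 149.1025833
s = sqrt(sum((x - mean)^2)/(n-1)) = 1.549637
u_A = s / sqrt(n) = 1.549637 / sqrt(12) = 0.44734167
u_B1 = 0.188 / sqrt(2) = 0.13293607
u_B2 = 0.595 / sqrt(2) = 0.42072853
uc = sqrt(0.44734167^2 + 0.13293607^2 + 0.42072853^2) = 0.62833038
U = k * uc = 3 * 0.62833038
U = 1.8850

1.8850


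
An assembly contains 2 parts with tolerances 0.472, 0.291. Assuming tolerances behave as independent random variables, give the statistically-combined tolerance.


RSS = sqrt(0.472^2 + 0.291^2)
= sqrt(0.307465)
= 0.5545

0.5545


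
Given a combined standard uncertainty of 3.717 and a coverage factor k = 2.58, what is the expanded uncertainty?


U = k * uc
U = 2.58 * 3.717
U = 9.5899

9.5899


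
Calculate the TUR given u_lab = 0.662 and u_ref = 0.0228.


TUR = u_lab / u_ref
= 0.662 / 0.0228
= 29.0351

29.0351


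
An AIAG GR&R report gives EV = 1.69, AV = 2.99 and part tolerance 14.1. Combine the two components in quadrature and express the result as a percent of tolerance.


GRR = sqrt(EV^2 + AV^2) = sqrt(1.69^2 + 2.99^2) = 3.4345597
%GRR = GRR / tol * 100 = 3.4345597 / 14.1 * 100
%GRR = 24.3586

24.3586


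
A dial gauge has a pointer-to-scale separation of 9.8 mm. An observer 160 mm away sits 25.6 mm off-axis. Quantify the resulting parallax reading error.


error = h * offset / d
= 9.8 * 25.6 / 160
= 1.5680

1.5680


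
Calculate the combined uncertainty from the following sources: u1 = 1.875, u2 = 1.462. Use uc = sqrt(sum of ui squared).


uc = sqrt(1.875^2 + 1.462^2)
uc = sqrt(5.653069)
uc = 2.3776

2.3776


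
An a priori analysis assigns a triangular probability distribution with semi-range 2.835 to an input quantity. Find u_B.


u_B = half_width / sqrt(6)
u_B = 2.835 / 2.4494897
u_B = 1.1574

1.1574


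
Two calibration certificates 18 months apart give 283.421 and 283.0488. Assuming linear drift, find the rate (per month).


rate = (v2 - v1) / months
= (283.0488 - 283.421) / 18
= -0.3722 / 18
= -0.0207

-0.0207


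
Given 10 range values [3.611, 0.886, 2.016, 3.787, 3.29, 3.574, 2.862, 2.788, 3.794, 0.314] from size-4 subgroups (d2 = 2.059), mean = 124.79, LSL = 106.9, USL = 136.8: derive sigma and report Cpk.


R_bar = (3.611 + 0.886 + 2.016 + 3.787 + 3.29 + 3.574 + 2.862 + 2.788 + 3.794 + 0.314) / 10 = 2.6922
sigma = R_bar / d2 = 2.6922 / 2.059 = 1.3075279
Cp = (USL - LSL)/(6*sigma) = (136.8 - 106.9)/(6*1.3075279) = 3.8113
Cpu = (136.8 - 124.79)/(3*1.3075279) = 3.0618
Cpl = (124.79 - 106.9)/(3*1.3075279) = 4.5608
Cpk = min(Cpu, Cpl) = 3.0618

3.0618


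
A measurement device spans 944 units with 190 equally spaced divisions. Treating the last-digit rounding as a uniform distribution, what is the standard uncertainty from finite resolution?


resolution = range / divisions
resolution = 944 / 190 = 4.9684211
u_res = resolution / (2*sqrt(3))
u_res = 4.9684211 / 3.4641016
u_res = 1.4343

1.4343


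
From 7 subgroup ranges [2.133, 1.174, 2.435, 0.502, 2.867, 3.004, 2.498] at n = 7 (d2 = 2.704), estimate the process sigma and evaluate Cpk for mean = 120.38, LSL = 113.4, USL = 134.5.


R_bar = (2.133 + 1.174 + 2.435 + 0.502 + 2.867 + 3.004 + 2.498) / 7 = 2.0875714
sigma = R_bar / d2 = 2.0875714 / 2.704 = 0.77203084
Cp = (USL - LSL)/(6*sigma) = (134.5 - 113.4)/(6*0.77203084) = 4.5551
Cpu = (134.5 - 120.38)/(3*0.77203084) = 6.0965
Cpl = (120.38 - 113.4)/(3*0.77203084) = 3.0137
Cpk = min(Cpu, Cpl) = 3.0137

3.0137


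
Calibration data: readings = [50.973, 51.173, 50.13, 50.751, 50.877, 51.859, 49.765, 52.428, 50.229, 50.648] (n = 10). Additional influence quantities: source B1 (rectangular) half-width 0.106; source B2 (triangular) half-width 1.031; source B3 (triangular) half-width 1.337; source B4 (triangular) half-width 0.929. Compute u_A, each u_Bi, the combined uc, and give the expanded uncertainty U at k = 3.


mean = (50.973 + 51.173 + 50.13 + 50.751 + 50.877 + 51.859 + 49.765 + 52.428 + 50.229 + 50.648) / 10 = 50.8833
s = sqrt(sum((x - mean)^2)/(n-1)) = 0.79924507
u_A = s / sqrt(n) = 0.79924507 / sqrt(10) = 0.25274348
u_B1 = 0.106 / sqrt(3) = 0.061199129
u_B2 = 1.031 / sqrt(6) = 0.42090399
u_B3 = 1.337 / sqrt(6) = 0.54582796
u_B4 = 0.929 / sqrt(6) = 0.37926266
uc = sqrt(0.25274348^2 + 0.061199129^2 + 0.42090399^2 + 0.54582796^2 + 0.37926266^2) = 0.828585
U = k * uc = 3 * 0.828585
U = 2.4858

2.4858


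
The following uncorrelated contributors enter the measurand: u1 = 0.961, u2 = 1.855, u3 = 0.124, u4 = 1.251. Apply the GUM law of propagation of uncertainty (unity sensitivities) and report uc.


uc = sqrt(0.961^2 + 1.855^2 + 0.124^2 + 1.251^2)
uc = sqrt(5.944923)
uc = 2.4382

2.4382


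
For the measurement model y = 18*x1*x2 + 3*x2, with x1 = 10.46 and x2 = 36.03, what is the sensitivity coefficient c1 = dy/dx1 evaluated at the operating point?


y = 18*x1*x2 + 3*x2
dy/dx1 = 18*x2
Evaluate at x2 = 36.03: c1 = 18 * 36.03
c1 = 648.5400

648.5400


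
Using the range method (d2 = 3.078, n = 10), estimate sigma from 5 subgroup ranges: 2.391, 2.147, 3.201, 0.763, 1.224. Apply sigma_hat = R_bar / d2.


R_bar = (2.391 + 2.147 + 3.201 + 0.763 + 1.224) / 5
R_bar = 9.726 / 5 = 1.9452
sigma_hat = R_bar / d2 = 1.9452 / 3.078 = 0.6320

0.6320


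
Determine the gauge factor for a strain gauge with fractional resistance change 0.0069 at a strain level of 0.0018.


GF = (dR/R) / epsilon
= 0.0069 / 0.0018
= 3.8333

3.8333


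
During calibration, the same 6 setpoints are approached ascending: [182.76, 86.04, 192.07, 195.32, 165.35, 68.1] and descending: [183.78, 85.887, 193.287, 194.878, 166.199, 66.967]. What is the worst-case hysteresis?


|182.76 - 183.78| = 1.0200
|86.04 - 85.887| = 0.1530
|192.07 - 193.287| = 1.2170
|195.32 - 194.878| = 0.4420
|165.35 - 166.199| = 0.8490
|68.1 - 66.967| = 1.1330
hysteresis = max(diffs) = 1.2170

1.2170


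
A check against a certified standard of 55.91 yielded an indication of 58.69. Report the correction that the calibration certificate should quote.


Correction = standard - reading
= 55.91 - 58.69
= -2.7800

-2.7800


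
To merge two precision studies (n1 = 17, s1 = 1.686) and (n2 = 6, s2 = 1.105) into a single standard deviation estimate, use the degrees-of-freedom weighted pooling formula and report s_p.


s_p = sqrt(((n1-1)*s1^2 + (n2-1)*s2^2) / (n1+n2-2))
numerator = (17-1)*1.686^2 + (6-1)*1.105^2 = 45.481536 + 6.105125 = 51.586661
denominator = 17 + 6 - 2 = 21
s_p^2 = 51.586661 / 21 = 2.4565077
s_p = sqrt(2.4565077) = 1.5673

1.5673


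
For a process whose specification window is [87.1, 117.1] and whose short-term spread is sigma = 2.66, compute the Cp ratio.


Cp = (USL - LSL) / (6 * sigma)
= (117.1 - 87.1) / (6 * 2.66)
= 30.0000 / 15.9600
= 1.8797

1.8797


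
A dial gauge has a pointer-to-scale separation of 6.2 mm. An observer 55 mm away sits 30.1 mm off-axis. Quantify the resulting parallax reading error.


error = h * offset / d
= 6.2 * 30.1 / 55
= 3.3931

3.3931


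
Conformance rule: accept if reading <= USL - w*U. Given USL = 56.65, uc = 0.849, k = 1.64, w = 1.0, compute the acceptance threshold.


U = k * uc = 1.64 * 0.849 = 1.39236
guard band g = w * U = 1.0 * 1.39236 = 1.39236
AL = USL - g = 56.65 - 1.39236
AL = 55.2576

55.2576


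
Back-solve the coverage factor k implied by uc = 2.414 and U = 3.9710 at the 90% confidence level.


k = U / uc
k = 3.9710 / 2.414
k = 1.645

1.645


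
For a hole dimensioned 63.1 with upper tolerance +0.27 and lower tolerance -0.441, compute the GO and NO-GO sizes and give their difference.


GO = nominal - lower_tol (smallest hole = maximum material condition)
GO = 63.1 - 0.441 = 62.659
NO-GO = nominal + upper_tol (largest hole = least material condition)
NO-GO = 63.1 + 0.27 = 63.37
spread = NO-GO - GO = 63.37 - 62.659 = 0.7110

0.7110


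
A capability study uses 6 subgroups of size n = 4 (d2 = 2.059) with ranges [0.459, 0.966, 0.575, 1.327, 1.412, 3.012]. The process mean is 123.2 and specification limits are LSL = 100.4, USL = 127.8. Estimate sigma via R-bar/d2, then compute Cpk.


R_bar = (0.459 + 0.966 + 0.575 + 1.327 + 1.412 + 3.012) / 6 = 1.2918333
sigma = R_bar / d2 = 1.2918333 / 2.059 = 0.62740811
Cp = (USL - LSL)/(6*sigma) = (127.8 - 100.4)/(6*0.62740811) = 7.2786
Cpu = (127.8 - 123.2)/(3*0.62740811) = 2.4439
Cpl = (123.2 - 100.4)/(3*0.62740811) = 12.1133
Cpk = min(Cpu, Cpl) = 2.4439

2.4439


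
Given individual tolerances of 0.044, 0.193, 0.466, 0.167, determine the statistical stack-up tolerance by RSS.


RSS = sqrt(0.044^2 + 0.193^2 + 0.466^2 + 0.167^2)
= sqrt(0.28423)
= 0.5331

0.5331


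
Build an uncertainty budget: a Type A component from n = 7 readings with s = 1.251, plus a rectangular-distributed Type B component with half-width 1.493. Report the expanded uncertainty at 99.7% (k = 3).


u_A = s / sqrt(n) = 1.251 / sqrt(7) = 0.47283356
u_B = half_width / sqrt(3) = 1.493 / sqrt(3) = 0.86198395
uc = sqrt(u_A^2 + u_B^2) = sqrt(0.47283356^2 + 0.86198395^2) = 0.98315203
U = k * uc = 3 * 0.98315203
U = 2.9495

2.9495


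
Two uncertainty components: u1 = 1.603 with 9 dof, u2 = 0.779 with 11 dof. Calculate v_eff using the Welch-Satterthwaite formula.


uc = sqrt(u1^2 + u2^2) = sqrt(1.603^2 + 0.779^2) = 1.7822598
v_eff = uc^4 / (u1^4/v1 + u2^4/v2)
= 1.7822598^4 / (1.603^4/9 + 0.779^4/11)
= 10.089835 / 0.76713231
v_eff = 13.1527

13.1527


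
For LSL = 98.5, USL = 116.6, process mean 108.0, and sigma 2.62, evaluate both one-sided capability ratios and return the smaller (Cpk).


Cpu = (USL - mean) / (3*sigma) = (116.6 - 108.0) / (3*2.62) = 1.0941
Cpl = (mean - LSL) / (3*sigma) = (108.0 - 98.5) / (3*2.62) = 1.2087
Cpk = min(Cpu, Cpl) = 1.0941

1.0941


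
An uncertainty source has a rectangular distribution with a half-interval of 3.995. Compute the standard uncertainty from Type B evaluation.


u_B = half_width / sqrt(3)
u_B = 3.995 / 1.7320508
u_B = 2.3065

2.3065


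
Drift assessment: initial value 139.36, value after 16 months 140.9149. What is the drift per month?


rate = (v2 - v1) / months
= (140.9149 - 139.36) / 16
= 1.5549 / 16
= 0.0972

0.0972


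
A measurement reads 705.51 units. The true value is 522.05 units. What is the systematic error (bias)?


Systematic error = measured - true
= 705.51 - 522.05
= 183.4600

183.4600


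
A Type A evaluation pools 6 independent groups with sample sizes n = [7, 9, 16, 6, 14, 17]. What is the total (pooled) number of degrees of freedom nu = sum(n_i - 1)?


nu = sum_i (n_i - 1)
nu = ((7 - 1) + (9 - 1) + (16 - 1) + (6 - 1) + (14 - 1) + (17 - 1))
nu = 6 + 8 + 15 + 5 + 13 + 16
nu = 63

63


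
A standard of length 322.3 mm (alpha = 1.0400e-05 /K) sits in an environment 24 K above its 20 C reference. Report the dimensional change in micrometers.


dL = L * alpha * dT
= 322.3 * 1.0400e-05 * 24
= 0.0804461 mm
dL_um = 0.0804461 * 1000 = 80.4461 um

80.4461


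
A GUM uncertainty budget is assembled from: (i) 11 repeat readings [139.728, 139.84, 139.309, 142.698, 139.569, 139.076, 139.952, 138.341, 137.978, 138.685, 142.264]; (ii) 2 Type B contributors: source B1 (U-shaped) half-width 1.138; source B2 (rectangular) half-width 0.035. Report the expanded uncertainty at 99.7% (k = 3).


mean = (139.728 + 139.84 + 139.309 + 142.698 + 139.569 + 139.076 + 139.952 + 138.341 + 137.978 + 138.685 + 142.264) / 11 = 139.7672727
s = sqrt(sum((x - mean)^2)/(n-1)) = 1.4831728
u_A = s / sqrt(n) = 1.4831728 / sqrt(11) = 0.44719343
u_B1 = 1.138 / sqrt(2) = 0.80468752
u_B2 = 0.035 / sqrt(3) = 0.020207259
uc = sqrt(0.44719343^2 + 0.80468752^2 + 0.020207259^2) = 0.92082154
U = k * uc = 3 * 0.92082154
U = 2.7625

2.7625


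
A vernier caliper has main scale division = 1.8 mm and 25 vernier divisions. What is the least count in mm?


LC = MSD / n_div
= 1.8 / 25
= 0.0720

0.0720


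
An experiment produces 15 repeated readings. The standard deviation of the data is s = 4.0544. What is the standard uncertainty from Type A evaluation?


u_A = s / sqrt(n)
u_A = 4.0544 / sqrt(15)
u_A = 4.0544 / 3.8729833
u_A = 1.0468

1.0468


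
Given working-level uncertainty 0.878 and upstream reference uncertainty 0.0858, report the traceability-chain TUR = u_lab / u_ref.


TUR = u_lab / u_ref
= 0.878 / 0.0858
= 10.2331

10.2331


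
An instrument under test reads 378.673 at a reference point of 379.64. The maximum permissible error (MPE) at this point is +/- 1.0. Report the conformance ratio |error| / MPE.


e = indication - reference = 378.673 - 379.64 = -0.9670
|e| = 0.9670
ratio = |e| / MPE = 0.9670 / 1.0
ratio = 0.9670

0.9670


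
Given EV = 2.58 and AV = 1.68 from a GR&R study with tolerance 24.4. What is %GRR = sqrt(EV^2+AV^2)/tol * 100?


GRR = sqrt(EV^2 + AV^2) = sqrt(2.58^2 + 1.68^2) = 3.078766
%GRR = GRR / tol * 100 = 3.078766 / 24.4 * 100
%GRR = 12.6179

12.6179


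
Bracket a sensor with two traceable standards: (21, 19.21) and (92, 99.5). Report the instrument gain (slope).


slope = (y2 - y1) / (x2 - x1)
= (99.5 - 19.21) / (92 - 21)
= 80.2900 / 71
= 1.1308

1.1308


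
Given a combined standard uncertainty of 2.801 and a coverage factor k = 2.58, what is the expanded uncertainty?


U = k * uc
U = 2.58 * 2.801
U = 7.2266

7.2266


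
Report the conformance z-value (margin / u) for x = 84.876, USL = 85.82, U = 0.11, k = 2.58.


u = U / k = 0.11 / 2.58 = 0.042635659
margin = |USL - x| = |85.82 - 84.876| = 0.944
z = margin / u = 0.944 / 0.042635659
z = 22.1411

22.1411


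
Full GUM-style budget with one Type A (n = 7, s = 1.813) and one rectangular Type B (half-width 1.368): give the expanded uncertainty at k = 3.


u_A = s / sqrt(n) = 1.813 / sqrt(7) = 0.68524959
u_B = half_width / sqrt(3) = 1.368 / sqrt(3) = 0.78981517
uc = sqrt(u_A^2 + u_B^2) = sqrt(0.68524959^2 + 0.78981517^2) = 1.0456457
U = k * uc = 3 * 1.0456457
U = 3.1369

3.1369


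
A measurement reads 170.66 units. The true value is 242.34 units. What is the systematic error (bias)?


Systematic error = measured - true
= 170.66 - 242.34
= -71.6800

-71.6800


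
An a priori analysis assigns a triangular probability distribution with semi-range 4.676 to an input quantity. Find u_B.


u_B = half_width / sqrt(6)
u_B = 4.676 / 2.4494897
u_B = 1.9090

1.9090


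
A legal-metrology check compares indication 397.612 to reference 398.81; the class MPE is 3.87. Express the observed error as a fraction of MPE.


e = indication - reference = 397.612 - 398.81 = -1.1980
|e| = 1.1980
ratio = |e| / MPE = 1.1980 / 3.87
ratio = 0.3096

0.3096


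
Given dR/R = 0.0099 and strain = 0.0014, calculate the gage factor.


GF = (dR/R) / epsilon
= 0.0099 / 0.0014
= 7.0714

7.0714


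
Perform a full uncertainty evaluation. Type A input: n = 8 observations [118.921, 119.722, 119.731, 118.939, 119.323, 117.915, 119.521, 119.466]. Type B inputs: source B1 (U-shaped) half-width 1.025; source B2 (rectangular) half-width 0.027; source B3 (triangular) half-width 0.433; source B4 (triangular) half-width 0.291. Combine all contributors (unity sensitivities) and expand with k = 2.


mean = (118.921 + 119.722 + 119.731 + 118.939 + 119.323 + 117.915 + 119.521 + 119.466) / 8 = 119.19225
s = sqrt(sum((x - mean)^2)/(n-1)) = 0.60238544
u_A = s / sqrt(n) = 0.60238544 / sqrt(8) = 0.21297541
u_B1 = 1.025 / sqrt(2) = 0.72478445
u_B2 = 0.027 / sqrt(3) = 0.015588457
u_B3 = 0.433 / sqrt(6) = 0.17677151
u_B4 = 0.291 / sqrt(6) = 0.11880025
uc = sqrt(0.21297541^2 + 0.72478445^2 + 0.015588457^2 + 0.17677151^2 + 0.11880025^2) = 0.78503229
U = k * uc = 2 * 0.78503229
U = 1.5701

1.5701


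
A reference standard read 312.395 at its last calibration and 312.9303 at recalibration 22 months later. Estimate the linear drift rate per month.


rate = (v2 - v1) / months
= (312.9303 - 312.395) / 22
= 0.5353 / 22
= 0.0243

0.0243


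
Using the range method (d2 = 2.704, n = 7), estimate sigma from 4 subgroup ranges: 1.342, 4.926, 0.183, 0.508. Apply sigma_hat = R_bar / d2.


R_bar = (1.342 + 4.926 + 0.183 + 0.508) / 4
R_bar = 6.959 / 4 = 1.73975
sigma_hat = R_bar / d2 = 1.73975 / 2.704 = 0.6434

0.6434


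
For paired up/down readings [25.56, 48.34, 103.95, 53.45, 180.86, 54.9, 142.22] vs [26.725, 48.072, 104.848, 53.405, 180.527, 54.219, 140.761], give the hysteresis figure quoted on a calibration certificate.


|25.56 - 26.725| = 1.1650
|48.34 - 48.072| = 0.2680
|103.95 - 104.848| = 0.8980
|53.45 - 53.405| = 0.0450
|180.86 - 180.527| = 0.3330
|54.9 - 54.219| = 0.6810
|142.22 - 140.761| = 1.4590
hysteresis = max(diffs) = 1.4590

1.4590


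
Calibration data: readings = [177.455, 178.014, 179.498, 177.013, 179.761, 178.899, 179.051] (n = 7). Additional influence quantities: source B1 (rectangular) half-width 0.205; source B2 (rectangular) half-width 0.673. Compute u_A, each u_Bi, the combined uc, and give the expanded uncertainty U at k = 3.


mean = (177.455 + 178.014 + 179.498 + 177.013 + 179.761 + 178.899 + 179.051) / 7 = 178.5272857
s = sqrt(sum((x - mean)^2)/(n-1)) = 1.0474656
u_A = s / sqrt(n) = 1.0474656 / sqrt(7) = 0.39590478
u_B1 = 0.205 / sqrt(3) = 0.11835681
u_B2 = 0.673 / sqrt(3) = 0.38855673
uc = sqrt(0.39590478^2 + 0.11835681^2 + 0.38855673^2) = 0.56720831
U = k * uc = 3 * 0.56720831
U = 1.7016

1.7016


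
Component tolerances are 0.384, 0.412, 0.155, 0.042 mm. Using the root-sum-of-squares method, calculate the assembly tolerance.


RSS = sqrt(0.384^2 + 0.412^2 + 0.155^2 + 0.042^2)
= sqrt(0.342989)
= 0.5857

0.5857


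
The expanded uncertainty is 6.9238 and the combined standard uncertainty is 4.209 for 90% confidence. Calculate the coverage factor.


k = U / uc
k = 6.9238 / 4.209
k = 1.645

1.645


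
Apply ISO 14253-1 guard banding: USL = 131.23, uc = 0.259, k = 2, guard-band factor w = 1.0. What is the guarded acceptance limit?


U = k * uc = 2 * 0.259 = 0.518
guard band g = w * U = 1.0 * 0.518 = 0.518
AL = USL - g = 131.23 - 0.518
AL = 130.7120

130.7120


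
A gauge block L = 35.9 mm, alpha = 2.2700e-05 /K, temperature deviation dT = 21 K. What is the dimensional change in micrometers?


dL = L * alpha * dT
= 35.9 * 2.2700e-05 * 21
= 0.0171135 mm
dL_um = 0.0171135 * 1000 = 17.1135 um

17.1135


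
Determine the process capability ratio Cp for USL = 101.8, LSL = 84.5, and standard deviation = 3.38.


Cp = (USL - LSL) / (6 * sigma)
= (101.8 - 84.5) / (6 * 3.38)
= 17.3000 / 20.2800
= 0.8531

0.8531


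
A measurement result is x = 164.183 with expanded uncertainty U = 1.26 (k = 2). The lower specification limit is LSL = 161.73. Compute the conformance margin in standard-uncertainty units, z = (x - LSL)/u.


u = U / k = 1.26 / 2 = 0.63
margin = |LSL - x| = |161.73 - 164.183| = 2.453
z = margin / u = 2.453 / 0.63
z = 3.8937

3.8937


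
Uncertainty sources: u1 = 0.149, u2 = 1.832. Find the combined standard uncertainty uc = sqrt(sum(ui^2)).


uc = sqrt(0.149^2 + 1.832^2)
uc = sqrt(3.378425)
uc = 1.8380

1.8380


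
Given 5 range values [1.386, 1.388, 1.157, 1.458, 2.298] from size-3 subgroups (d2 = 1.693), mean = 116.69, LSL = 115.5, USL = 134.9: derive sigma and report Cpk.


R_bar = (1.386 + 1.388 + 1.157 + 1.458 + 2.298) / 5 = 1.5374
sigma = R_bar / d2 = 1.5374 / 1.693 = 0.90809214
Cp = (USL - LSL)/(6*sigma) = (134.9 - 115.5)/(6*0.90809214) = 3.5606
Cpu = (134.9 - 116.69)/(3*0.90809214) = 6.6843
Cpl = (116.69 - 115.5)/(3*0.90809214) = 0.4368
Cpk = min(Cpu, Cpl) = 0.4368

0.4368


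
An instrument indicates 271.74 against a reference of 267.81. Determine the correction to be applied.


Correction = standard - reading
= 267.81 - 271.74
= -3.9300

-3.9300


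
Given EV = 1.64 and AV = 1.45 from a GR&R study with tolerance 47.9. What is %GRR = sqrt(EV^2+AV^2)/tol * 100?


GRR = sqrt(EV^2 + AV^2) = sqrt(1.64^2 + 1.45^2) = 2.1890866
%GRR = GRR / tol * 100 = 2.1890866 / 47.9 * 100
%GRR = 4.5701

4.5701


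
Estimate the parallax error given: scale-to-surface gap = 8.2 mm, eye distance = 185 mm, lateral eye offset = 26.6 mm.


error = h * offset / d
= 8.2 * 26.6 / 185
= 1.1790

1.1790


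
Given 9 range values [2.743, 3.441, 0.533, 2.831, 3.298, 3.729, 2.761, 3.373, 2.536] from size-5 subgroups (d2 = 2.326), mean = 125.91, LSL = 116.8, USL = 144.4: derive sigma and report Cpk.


R_bar = (2.743 + 3.441 + 0.533 + 2.831 + 3.298 + 3.729 + 2.761 + 3.373 + 2.536) / 9 = 2.805
sigma = R_bar / d2 = 2.805 / 2.326 = 1.2059329
Cp = (USL - LSL)/(6*sigma) = (144.4 - 116.8)/(6*1.2059329) = 3.8145
Cpu = (144.4 - 125.91)/(3*1.2059329) = 5.1108
Cpl = (125.91 - 116.8)/(3*1.2059329) = 2.5181
Cpk = min(Cpu, Cpl) = 2.5181

2.5181


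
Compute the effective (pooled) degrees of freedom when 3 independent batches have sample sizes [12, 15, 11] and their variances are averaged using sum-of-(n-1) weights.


nu = sum_i (n_i - 1)
nu = ((12 - 1) + (15 - 1) + (11 - 1))
nu = 11 + 14 + 10
nu = 35

35


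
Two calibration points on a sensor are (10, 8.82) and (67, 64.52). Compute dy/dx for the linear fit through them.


slope = (y2 - y1) / (x2 - x1)
= (64.52 - 8.82) / (67 - 10)
= 55.7000 / 57
= 0.9772

0.9772


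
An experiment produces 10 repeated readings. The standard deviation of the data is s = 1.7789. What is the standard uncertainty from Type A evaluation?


u_A = s / sqrt(n)
u_A = 1.7789 / sqrt(10)
u_A = 1.7789 / 3.1622777
u_A = 0.5625

0.5625


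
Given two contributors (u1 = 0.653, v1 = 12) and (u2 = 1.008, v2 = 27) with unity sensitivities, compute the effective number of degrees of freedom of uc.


uc = sqrt(u1^2 + u2^2) = sqrt(0.653^2 + 1.008^2) = 1.20103
v_eff = uc^4 / (u1^4/v1 + u2^4/v2)
= 1.20103^4 / (0.653^4/12 + 1.008^4/27)
= 2.0807285 / 0.053388573
v_eff = 38.9733

38.9733


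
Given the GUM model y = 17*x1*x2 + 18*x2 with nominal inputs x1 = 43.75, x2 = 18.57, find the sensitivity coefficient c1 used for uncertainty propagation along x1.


y = 17*x1*x2 + 18*x2
dy/dx1 = 17*x2
Evaluate at x2 = 18.57: c1 = 17 * 18.57
c1 = 315.6900

315.6900


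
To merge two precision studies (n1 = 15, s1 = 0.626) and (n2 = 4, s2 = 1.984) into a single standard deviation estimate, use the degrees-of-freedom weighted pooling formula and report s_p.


s_p = sqrt(((n1-1)*s1^2 + (n2-1)*s2^2) / (n1+n2-2))
numerator = (15-1)*0.626^2 + (4-1)*1.984^2 = 5.486264 + 11.808768 = 17.295032
denominator = 15 + 4 - 2 = 17
s_p^2 = 17.295032 / 17 = 1.0173548
s_p = sqrt(1.0173548) = 1.0086

1.0086


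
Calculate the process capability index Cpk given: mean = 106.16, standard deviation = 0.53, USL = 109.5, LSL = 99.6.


Cpu = (USL - mean) / (3*sigma) = (109.5 - 106.16) / (3*0.53) = 2.1006
Cpl = (mean - LSL) / (3*sigma) = (106.16 - 99.6) / (3*0.53) = 4.1258
Cpk = min(Cpu, Cpl) = 2.1006

2.1006


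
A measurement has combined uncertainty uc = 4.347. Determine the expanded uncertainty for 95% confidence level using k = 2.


U = k * uc
U = 2 * 4.347
U = 8.6940

8.6940


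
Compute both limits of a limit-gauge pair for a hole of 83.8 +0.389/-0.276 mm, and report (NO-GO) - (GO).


GO = nominal - lower_tol (smallest hole = maximum material condition)
GO = 83.8 - 0.276 = 83.524
NO-GO = nominal + upper_tol (largest hole = least material condition)
NO-GO = 83.8 + 0.389 = 84.189
spread = NO-GO - GO = 84.189 - 83.524 = 0.6650

0.6650
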